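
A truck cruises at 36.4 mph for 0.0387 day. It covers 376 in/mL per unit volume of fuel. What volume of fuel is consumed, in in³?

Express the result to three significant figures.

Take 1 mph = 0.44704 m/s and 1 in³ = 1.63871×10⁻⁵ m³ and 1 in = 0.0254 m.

348 in³

36.4 mph → 16.2723 m/s
0.0387 day → 3343.68 s
d = v × t = 16.2723 × 3343.68 = 54409.4 m
376 in/mL → 9.5504×10⁶ m/m³
V = d / (distance per unit fuel) = 54409.4 / 9.5504×10⁶ = 0.00569708 m³
In in³: 0.00569708 / 1.63871×10⁻⁵ = 347.656 in³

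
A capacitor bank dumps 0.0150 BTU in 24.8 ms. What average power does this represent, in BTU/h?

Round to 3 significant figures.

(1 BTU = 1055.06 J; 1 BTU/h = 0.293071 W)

0.0150 BTU × 1055.06 = 15.8259 J
24.8 ms × 0.001 = 0.0248 s
P = E / t = 15.8259 J / 0.0248 s = 638.141 W
638.141 W ÷ (0.293071 W/BTU/h) = 2177.43 BTU/h

2180 BTU/h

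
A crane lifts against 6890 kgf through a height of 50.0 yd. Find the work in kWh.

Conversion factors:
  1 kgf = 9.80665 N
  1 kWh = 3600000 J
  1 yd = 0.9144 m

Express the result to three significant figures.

0.858 kWh

6890 kgf × 9.80665 = 67567.8 N
50.0 yd × 0.9144 = 45.72 m
W = F × d = 67567.8 N × 45.72 m = 3.0892×10⁶ J
3.0892×10⁶ J ÷ (3600000 J/kWh) = 0.858111 kWh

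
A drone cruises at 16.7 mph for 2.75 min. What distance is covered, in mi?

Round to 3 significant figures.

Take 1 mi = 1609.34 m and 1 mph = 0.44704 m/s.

16.7 mph × 0.44704 = 7.46557 m/s
2.75 min × 60 = 165 s
d = v × t = 7.46557 m/s × 165 s = 1231.82 m
1231.82 m ÷ (1609.34 m/mi) = 0.765419 mi

0.765 mi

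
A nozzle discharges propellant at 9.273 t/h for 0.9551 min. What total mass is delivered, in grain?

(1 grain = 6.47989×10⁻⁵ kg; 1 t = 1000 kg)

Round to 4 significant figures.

9.273 t/h → 2.57583 kg/s
0.9551 min → 57.306 s
m = ṁ × t = 2.57583 × 57.306 = 147.611 kg
In grain: 147.611 / 6.47989×10⁻⁵ = 2.27799×10⁶ grain

2.278×10⁶ grain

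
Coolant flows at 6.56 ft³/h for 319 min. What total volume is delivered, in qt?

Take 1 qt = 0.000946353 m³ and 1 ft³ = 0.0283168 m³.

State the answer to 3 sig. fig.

1040 qt

6.56 ft³/h → 5.15995×10⁻⁵ m³/s
319 min → 19140 s
V = Q × t = 5.15995×10⁻⁵ × 19140 = 0.987614 m³
In qt: 0.987614 / 0.000946353 = 1043.6 qt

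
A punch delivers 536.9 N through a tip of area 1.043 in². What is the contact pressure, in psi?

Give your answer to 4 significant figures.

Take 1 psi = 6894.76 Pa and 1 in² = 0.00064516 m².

1.043 in² × 0.00064516 = 6.72902×10⁻⁴ m²
P = F / A = 536.9 N / 6.72902×10⁻⁴ m² = 797887 Pa
797887 Pa ÷ (6894.76 Pa/psi) = 115.724 psi

115.7 psi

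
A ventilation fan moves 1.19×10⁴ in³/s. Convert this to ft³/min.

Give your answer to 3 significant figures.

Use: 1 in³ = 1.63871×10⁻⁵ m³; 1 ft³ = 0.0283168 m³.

1.19×10⁴ in³/s × 1.63871×10⁻⁵ m³/in³ = 0.195006 m³/s
0.195006 m³/s ÷ 0.0283168 m³/ft³ × 60 s/min = 413.195 ft³/min

413 ft³/min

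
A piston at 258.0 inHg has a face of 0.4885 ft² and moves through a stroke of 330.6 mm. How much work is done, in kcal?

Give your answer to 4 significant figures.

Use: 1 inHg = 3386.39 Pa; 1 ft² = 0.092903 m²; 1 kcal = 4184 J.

258.0 inHg → 873689 Pa
0.4885 ft² → 0.0453831 m²
F = P × A = 873689 × 0.0453831 = 39650.7 N
330.6 mm → 0.3306 m
W = F × d = 39650.7 × 0.3306 = 13108.5 J
In kcal: 13108.5 / 4184 = 3.13301 kcal

3.133 kcal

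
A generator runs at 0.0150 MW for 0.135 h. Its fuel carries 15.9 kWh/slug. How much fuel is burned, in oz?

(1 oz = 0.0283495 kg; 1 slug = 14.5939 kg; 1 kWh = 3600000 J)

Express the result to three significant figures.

0.0150 MW → 15000 W
0.135 h → 486 s
E = P × t = 15000 × 486 = 7.29×10⁶ J
15.9 kWh/slug → 3.92219×10⁶ J/kg
m = E / e_s = 7.29×10⁶ / 3.92219×10⁶ = 1.85866 kg
In oz: 1.85866 / 0.0283495 = 65.5624 oz

65.6 oz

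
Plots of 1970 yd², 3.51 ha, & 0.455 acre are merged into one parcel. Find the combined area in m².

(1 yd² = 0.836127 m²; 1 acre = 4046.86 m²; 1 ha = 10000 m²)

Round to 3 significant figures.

3.86×10⁴ m²

1970 yd² × 0.836127 → 1647.17 m²
3.51 ha × 10000 → 35100 m²
0.455 acre × 4046.86 → 1841.32 m²
Combined: 1647.17 + 35100 + 1841.32 = 38588.5 m²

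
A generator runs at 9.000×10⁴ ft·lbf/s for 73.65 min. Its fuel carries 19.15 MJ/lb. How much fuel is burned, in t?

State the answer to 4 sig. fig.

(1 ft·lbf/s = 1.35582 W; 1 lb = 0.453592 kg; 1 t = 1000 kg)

0.01277 t

9.000×10⁴ ft·lbf/s → 122024 W
73.65 min → 4419 s
E = P × t = 122024 × 4419 = 5.39224×10⁸ J
19.15 MJ/lb → 4.22186×10⁷ J/kg
m = E / e_s = 5.39224×10⁸ / 4.22186×10⁷ = 12.7722 kg
In t: 12.7722 / 1000 = 0.0127722 t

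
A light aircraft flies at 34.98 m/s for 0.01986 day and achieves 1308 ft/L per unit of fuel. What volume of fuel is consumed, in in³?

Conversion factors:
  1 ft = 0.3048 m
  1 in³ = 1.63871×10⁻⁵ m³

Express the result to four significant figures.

0.01986 day → 1715.9 s
d = v × t = 34.98 × 1715.9 = 60022.2 m
1308 ft/L → 398678 m/m³
V = d / (distance per unit fuel) = 60022.2 / 398678 = 0.150553 m³
In in³: 0.150553 / 1.63871×10⁻⁵ = 9187.29 in³

9187 in³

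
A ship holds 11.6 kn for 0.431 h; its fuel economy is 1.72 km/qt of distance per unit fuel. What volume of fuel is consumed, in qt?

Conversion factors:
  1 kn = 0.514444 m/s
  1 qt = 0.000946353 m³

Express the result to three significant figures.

5.38 qt

11.6 kn → 5.96755 m/s
0.431 h → 1551.6 s
d = v × t = 5.96755 × 1551.6 = 9259.25 m
1.72 km/qt → 1.8175×10⁶ m/m³
V = d / (distance per unit fuel) = 9259.25 / 1.8175×10⁶ = 0.0050945 m³
In qt: 0.0050945 / 0.000946353 = 5.3833 qt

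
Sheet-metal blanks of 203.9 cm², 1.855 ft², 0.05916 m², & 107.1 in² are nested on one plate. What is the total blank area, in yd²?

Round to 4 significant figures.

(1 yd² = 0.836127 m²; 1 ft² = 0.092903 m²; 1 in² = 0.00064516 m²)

203.9 cm² × 0.0001 → 0.02039 m²
1.855 ft² × 0.092903 → 0.172335 m²
0.05916 m² (already m²)
107.1 in² × 0.00064516 → 0.0690966 m²
Sum: 0.02039 + 0.172335 + 0.05916 + 0.0690966 = 0.320982 m²
In yd²: 0.320982 / 0.836127 = 0.383891 yd²

0.3839 yd²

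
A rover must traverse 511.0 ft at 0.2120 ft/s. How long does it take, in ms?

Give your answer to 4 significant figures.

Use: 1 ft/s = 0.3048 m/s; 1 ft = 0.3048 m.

2.410×10⁶ ms

511.0 ft × 0.3048 = 155.753 m
0.2120 ft/s × 0.3048 = 0.0646176 m/s
t = d / v = 155.753 m / 0.0646176 m/s = 2410.38 s
2410.38 s ÷ (0.001 s/ms) = 2.41038×10⁶ ms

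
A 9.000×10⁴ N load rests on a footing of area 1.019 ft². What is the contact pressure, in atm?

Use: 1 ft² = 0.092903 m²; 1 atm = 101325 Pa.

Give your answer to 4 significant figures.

1.019 ft² × 0.092903 → 0.0946682 m²
P = F / A = 90000 N / 0.0946682 m² = 950689 Pa
950689 Pa ÷ (101325 Pa/atm) = 9.38257 atm

9.383 atm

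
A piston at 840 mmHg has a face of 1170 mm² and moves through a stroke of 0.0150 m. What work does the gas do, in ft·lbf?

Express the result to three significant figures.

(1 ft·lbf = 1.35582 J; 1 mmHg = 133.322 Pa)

1.45 ft·lbf

840 mmHg → 111990 Pa
1170 mm² → 0.00117 m²
F = P × A = 111990 × 0.00117 = 131.028 N
W = F × d = 131.028 × 0.015 = 1.96542 J
In ft·lbf: 1.96542 / 1.35582 = 1.44962 ft·lbf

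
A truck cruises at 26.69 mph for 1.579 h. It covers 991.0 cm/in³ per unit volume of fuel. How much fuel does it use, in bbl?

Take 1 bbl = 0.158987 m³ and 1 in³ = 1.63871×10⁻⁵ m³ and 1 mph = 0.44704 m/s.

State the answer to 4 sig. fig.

0.7054 bbl

26.69 mph → 11.9315 m/s
1.579 h → 5684.4 s
d = v × t = 11.9315 × 5684.4 = 67823.4 m
991.0 cm/in³ → 604744 m/m³
V = d / (distance per unit fuel) = 67823.4 / 604744 = 0.112152 m³
In bbl: 0.112152 / 0.158987 = 0.705416 bbl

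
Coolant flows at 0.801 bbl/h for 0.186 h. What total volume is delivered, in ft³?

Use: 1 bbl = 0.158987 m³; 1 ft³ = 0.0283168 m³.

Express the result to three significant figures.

0.836 ft³

0.801 bbl/h → 3.53746×10⁻⁵ m³/s
0.186 h → 669.6 s
V = Q × t = 3.53746×10⁻⁵ × 669.6 = 0.0236868 m³
In ft³: 0.0236868 / 0.0283168 = 0.836493 ft³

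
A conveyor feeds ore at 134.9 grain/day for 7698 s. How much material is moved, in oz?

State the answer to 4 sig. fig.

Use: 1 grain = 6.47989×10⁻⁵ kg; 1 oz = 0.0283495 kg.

134.9 grain/day → 1.01173×10⁻⁷ kg/s
m = ṁ × t = 1.01173×10⁻⁷ × 7698 = 7.7883×10⁻⁴ kg
In oz: 7.7883×10⁻⁴ / 0.0283495 = 0.0274724 oz

0.02747 oz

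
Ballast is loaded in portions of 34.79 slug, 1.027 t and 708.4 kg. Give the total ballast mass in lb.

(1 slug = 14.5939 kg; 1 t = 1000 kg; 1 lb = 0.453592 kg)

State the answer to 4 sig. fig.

34.79 slug × 14.5939 = 507.722 kg
1.027 t × 1000 = 1027 kg
708.4 kg (already kg)
Combined: 507.722 + 1027 + 708.4 = 2243.12 kg
In lb: 2243.12 / 0.453592 = 4945.24 lb

4945 lb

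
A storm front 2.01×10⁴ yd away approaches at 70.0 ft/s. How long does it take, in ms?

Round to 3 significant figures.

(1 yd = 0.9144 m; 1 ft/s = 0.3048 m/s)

8.61×10⁵ ms

2.01×10⁴ yd × 0.9144 → 18379.4 m
70.0 ft/s × 0.3048 → 21.336 m/s
t = d / v = 18379.4 m / 21.336 m/s = 861.427 s
861.427 s ÷ (0.001 s/ms) = 861427 ms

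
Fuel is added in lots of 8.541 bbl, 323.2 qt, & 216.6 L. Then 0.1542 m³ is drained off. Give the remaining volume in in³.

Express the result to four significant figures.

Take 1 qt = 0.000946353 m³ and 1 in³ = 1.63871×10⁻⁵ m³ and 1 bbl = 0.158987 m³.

1.053×10⁵ in³

8.541 bbl × 0.158987 = 1.35791 m³
323.2 qt × 0.000946353 = 0.305861 m³
216.6 L × 0.001 = 0.2166 m³
0.1542 m³ (already m³)
Sum: 1.35791 + 0.305861 + 0.2166 − 0.1542 = 1.72617 m³
In in³: 1.72617 / 1.63871×10⁻⁵ = 105337 in³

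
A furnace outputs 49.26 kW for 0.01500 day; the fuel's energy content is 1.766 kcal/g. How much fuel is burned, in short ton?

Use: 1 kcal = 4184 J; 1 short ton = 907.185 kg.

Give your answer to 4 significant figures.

49.26 kW → 49260 W
0.01500 day → 1296 s
E = P × t = 49260 × 1296 = 6.3841×10⁷ J
1.766 kcal/g → 7.38894×10⁶ J/kg
m = E / e_s = 6.3841×10⁷ / 7.38894×10⁶ = 8.64008 kg
In short ton: 8.64008 / 907.185 = 0.00952406 short ton

0.009524 short ton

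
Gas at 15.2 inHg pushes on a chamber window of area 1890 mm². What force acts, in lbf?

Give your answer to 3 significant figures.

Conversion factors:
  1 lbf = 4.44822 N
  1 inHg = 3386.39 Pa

21.9 lbf

15.2 inHg × 3386.39 = 51473.1 Pa
1890 mm² × 10⁻⁶ = 0.00189 m²
F = P × A = 51473.1 Pa × 0.00189 m² = 97.2842 N
97.2842 N ÷ (4.44822 N/lbf) = 21.8704 lbf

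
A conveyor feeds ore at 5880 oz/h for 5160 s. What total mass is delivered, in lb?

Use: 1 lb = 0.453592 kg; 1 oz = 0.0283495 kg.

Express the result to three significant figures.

5880 oz/h → 0.0463042 kg/s
m = ṁ × t = 0.0463042 × 5160 = 238.93 kg
In lb: 238.93 / 0.453592 = 526.751 lb

527 lb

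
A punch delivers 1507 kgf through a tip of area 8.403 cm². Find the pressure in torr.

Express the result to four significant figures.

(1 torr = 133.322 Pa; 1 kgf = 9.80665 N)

1.319×10⁵ torr

1507 kgf × 9.80665 = 14778.6 N
8.403 cm² × 0.0001 = 8.403×10⁻⁴ m²
P = F / A = 14778.6 N / 8.403×10⁻⁴ m² = 1.75873×10⁷ Pa
1.75873×10⁷ Pa ÷ (133.322 Pa/torr) = 131916 torr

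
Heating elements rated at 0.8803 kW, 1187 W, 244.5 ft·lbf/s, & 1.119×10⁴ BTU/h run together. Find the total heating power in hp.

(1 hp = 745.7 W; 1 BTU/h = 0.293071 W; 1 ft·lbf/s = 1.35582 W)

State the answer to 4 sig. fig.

7.615 hp

0.8803 kW × 1000 = 880.3 W
1187 W (already W)
244.5 ft·lbf/s × 1.35582 = 331.498 W
1.119×10⁴ BTU/h × 0.293071 = 3279.46 W
Sum: 880.3 + 1187 + 331.498 + 3279.46 = 5678.26 W
In hp: 5678.26 / 745.7 = 7.61467 hp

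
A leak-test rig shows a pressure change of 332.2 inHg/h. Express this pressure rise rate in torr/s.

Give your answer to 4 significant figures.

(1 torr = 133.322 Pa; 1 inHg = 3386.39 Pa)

2.344 torr/s

332.2 inHg/h × 3386.39 Pa/inHg ÷ 3600 s/h = 312.489 Pa/s
312.489 Pa/s ÷ 133.322 Pa/torr = 2.34387 torr/s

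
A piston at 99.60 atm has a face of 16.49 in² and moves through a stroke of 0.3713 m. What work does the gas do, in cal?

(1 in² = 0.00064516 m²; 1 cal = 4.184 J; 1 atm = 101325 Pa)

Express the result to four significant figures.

99.60 atm → 1.0092×10⁷ Pa
16.49 in² → 0.0106387 m²
F = P × A = 1.0092×10⁷ × 0.0106387 = 107366 N
W = F × d = 107366 × 0.3713 = 39865 J
In cal: 39865 / 4.184 = 9527.96 cal

9528 cal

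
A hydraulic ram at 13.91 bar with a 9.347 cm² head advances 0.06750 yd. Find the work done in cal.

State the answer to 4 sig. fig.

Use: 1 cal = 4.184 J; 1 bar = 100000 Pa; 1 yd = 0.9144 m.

19.18 cal

13.91 bar → 1.391×10⁶ Pa
9.347 cm² → 9.347×10⁻⁴ m²
F = P × A = 1.391×10⁶ × 9.347×10⁻⁴ = 1300.17 N
0.06750 yd → 0.061722 m
W = F × d = 1300.17 × 0.061722 = 80.2491 J
In cal: 80.2491 / 4.184 = 19.18 cal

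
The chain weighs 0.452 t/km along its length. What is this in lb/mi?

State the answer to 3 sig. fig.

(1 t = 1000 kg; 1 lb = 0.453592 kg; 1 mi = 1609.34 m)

0.452 t/km × 1000 kg/t ÷ 1000 m/km = 0.452 kg/m
0.452 kg/m ÷ 0.453592 kg/lb × 1609.34 m/mi = 1603.69 lb/mi

1600 lb/mi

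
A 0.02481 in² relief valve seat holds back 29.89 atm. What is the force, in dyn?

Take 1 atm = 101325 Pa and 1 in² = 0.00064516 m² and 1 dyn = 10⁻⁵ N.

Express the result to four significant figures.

29.89 atm × 101325 → 3.0286×10⁶ Pa
0.02481 in² × 0.00064516 → 1.60064×10⁻⁵ m²
F = P × A = 3.0286×10⁶ Pa × 1.60064×10⁻⁵ m² = 48.477 N
48.477 N ÷ (10⁻⁵ N/dyn) = 4.8477×10⁶ dyn

4.848×10⁶ dyn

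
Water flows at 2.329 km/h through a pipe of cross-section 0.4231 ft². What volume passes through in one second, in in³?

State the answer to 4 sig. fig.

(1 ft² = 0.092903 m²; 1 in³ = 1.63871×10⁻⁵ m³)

1552 in³

2.329 km/h × (1/3.6) → 0.646944 m/s
0.4231 ft² × 0.092903 → 0.0393073 m²
V = v × A × t = 0.646944 m/s × 0.0393073 m² × 1 s = 0.0254296 m³
0.0254296 m³ ÷ (1.63871×10⁻⁵ m³/in³) = 1551.81 in³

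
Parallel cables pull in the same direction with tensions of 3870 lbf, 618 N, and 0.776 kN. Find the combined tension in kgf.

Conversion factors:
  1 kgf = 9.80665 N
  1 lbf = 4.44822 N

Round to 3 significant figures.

3870 lbf × 4.44822 → 17214.6 N
618 N (already N)
0.776 kN × 1000 → 776 N
Combined: 17214.6 + 618 + 776 = 18608.6 N
In kgf: 18608.6 / 9.80665 = 1897.55 kgf

1900 kgf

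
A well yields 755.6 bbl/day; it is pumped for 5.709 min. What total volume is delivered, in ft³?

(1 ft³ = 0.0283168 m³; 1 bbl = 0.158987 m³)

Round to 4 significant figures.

755.6 bbl/day → 0.0013904 m³/s
5.709 min → 342.54 s
V = Q × t = 0.0013904 × 342.54 = 0.476268 m³
In ft³: 0.476268 / 0.0283168 = 16.8193 ft³

16.82 ft³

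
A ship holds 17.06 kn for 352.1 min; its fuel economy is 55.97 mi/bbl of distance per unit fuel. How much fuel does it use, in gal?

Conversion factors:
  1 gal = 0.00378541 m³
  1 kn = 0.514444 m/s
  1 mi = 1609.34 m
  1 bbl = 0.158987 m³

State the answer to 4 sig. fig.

17.06 kn → 8.77641 m/s
352.1 min → 21126 s
d = v × t = 8.77641 × 21126 = 185410 m
55.97 mi/bbl → 566554 m/m³
V = d / (distance per unit fuel) = 185410 / 566554 = 0.327259 m³
In gal: 0.327259 / 0.00378541 = 86.4527 gal

86.45 gal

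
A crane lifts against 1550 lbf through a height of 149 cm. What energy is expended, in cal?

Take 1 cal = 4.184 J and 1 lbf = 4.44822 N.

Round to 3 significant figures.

1550 lbf × 4.44822 → 6894.74 N
149 cm × 0.01 → 1.49 m
W = F × d = 6894.74 N × 1.49 m = 10273.2 J
10273.2 J ÷ (4.184 J/cal) = 2455.35 cal

2460 cal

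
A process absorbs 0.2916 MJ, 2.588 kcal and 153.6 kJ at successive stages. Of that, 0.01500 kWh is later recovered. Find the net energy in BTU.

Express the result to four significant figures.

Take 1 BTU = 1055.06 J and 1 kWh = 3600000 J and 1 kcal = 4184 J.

381.0 BTU

0.2916 MJ × 1000000 = 291600 J
2.588 kcal × 4184 = 10828.2 J
153.6 kJ × 1000 = 153600 J
0.01500 kWh × 3600000 = 54000 J
Result: 291600 + 10828.2 + 153600 − 54000 = 402028 J
In BTU: 402028 / 1055.06 = 381.048 BTU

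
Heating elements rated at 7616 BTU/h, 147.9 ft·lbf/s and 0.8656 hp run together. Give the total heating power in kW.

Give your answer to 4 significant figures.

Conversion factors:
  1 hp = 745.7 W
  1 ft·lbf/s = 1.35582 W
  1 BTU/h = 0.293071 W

7616 BTU/h × 0.293071 → 2232.03 W
147.9 ft·lbf/s × 1.35582 → 200.526 W
0.8656 hp × 745.7 → 645.478 W
Sum: 2232.03 + 200.526 + 645.478 = 3078.03 W
In kW: 3078.03 / 1000 = 3.07803 kW

3.078 kW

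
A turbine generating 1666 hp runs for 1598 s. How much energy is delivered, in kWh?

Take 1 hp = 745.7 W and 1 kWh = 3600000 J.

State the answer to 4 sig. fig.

1666 hp × 745.7 → 1.24234×10⁶ W
E = P × t = 1.24234×10⁶ W × 1598 s = 1.98526×10⁹ J
1.98526×10⁹ J ÷ (3600000 J/kWh) = 551.461 kWh

551.5 kWh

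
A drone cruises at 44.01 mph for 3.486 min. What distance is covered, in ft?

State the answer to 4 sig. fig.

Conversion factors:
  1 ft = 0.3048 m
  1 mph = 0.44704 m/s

1.350×10⁴ ft

44.01 mph × 0.44704 → 19.6742 m/s
3.486 min × 60 → 209.16 s
d = v × t = 19.6742 m/s × 209.16 s = 4115.06 m
4115.06 m ÷ (0.3048 m/ft) = 13500.9 ft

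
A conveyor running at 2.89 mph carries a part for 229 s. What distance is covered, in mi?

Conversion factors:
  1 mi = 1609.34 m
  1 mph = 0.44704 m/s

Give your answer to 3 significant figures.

2.89 mph × 0.44704 = 1.29195 m/s
d = v × t = 1.29195 m/s × 229 s = 295.857 m
295.857 m ÷ (1609.34 m/mi) = 0.183837 mi

0.184 mi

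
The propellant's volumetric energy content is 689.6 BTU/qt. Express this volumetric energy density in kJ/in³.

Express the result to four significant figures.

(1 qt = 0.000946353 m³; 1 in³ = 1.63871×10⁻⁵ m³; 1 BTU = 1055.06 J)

12.60 kJ/in³

689.6 BTU/qt × 1055.06 J/BTU ÷ 0.000946353 m³/qt = 7.68814×10⁸ J/m³
7.68814×10⁸ J/m³ ÷ 1000 J/kJ × 1.63871×10⁻⁵ m³/in³ = 12.5986 kJ/in³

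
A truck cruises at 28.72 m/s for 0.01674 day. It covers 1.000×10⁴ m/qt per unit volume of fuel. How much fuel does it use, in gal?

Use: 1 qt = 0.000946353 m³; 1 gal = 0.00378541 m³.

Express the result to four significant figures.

0.01674 day → 1446.34 s
d = v × t = 28.72 × 1446.34 = 41538.9 m
1.000×10⁴ m/qt → 1.05669×10⁷ m/m³
V = d / (distance per unit fuel) = 41538.9 / 1.05669×10⁷ = 0.00393104 m³
In gal: 0.00393104 / 0.00378541 = 1.03847 gal

1.038 gal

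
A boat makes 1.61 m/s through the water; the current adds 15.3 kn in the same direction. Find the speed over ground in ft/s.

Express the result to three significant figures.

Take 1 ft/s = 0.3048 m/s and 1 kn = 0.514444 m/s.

31.1 ft/s

1.61 m/s (already m/s)
15.3 kn × 0.514444 = 7.87099 m/s
Combined: 1.61 + 7.87099 = 9.48099 m/s
In ft/s: 9.48099 / 0.3048 = 31.1056 ft/s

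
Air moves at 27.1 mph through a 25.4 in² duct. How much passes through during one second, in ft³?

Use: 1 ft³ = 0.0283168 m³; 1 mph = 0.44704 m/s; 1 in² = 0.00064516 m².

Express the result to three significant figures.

7.01 ft³

27.1 mph × 0.44704 → 12.1148 m/s
25.4 in² × 0.00064516 → 0.0163871 m²
V = v × A × t = 12.1148 m/s × 0.0163871 m² × 1 s = 0.198526 m³
0.198526 m³ ÷ (0.0283168 m³/ft³) = 7.01089 ft³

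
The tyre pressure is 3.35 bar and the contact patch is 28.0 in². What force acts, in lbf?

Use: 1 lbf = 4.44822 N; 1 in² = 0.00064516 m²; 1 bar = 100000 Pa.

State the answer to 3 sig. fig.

3.35 bar × 100000 = 335000 Pa
28.0 in² × 0.00064516 = 0.0180645 m²
F = P × A = 335000 Pa × 0.0180645 m² = 6051.61 N
6051.61 N ÷ (4.44822 N/lbf) = 1360.46 lbf

1360 lbf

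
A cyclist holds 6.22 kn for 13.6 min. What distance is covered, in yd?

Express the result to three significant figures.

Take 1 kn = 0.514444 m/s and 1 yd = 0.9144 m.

6.22 kn × 0.514444 → 3.19984 m/s
13.6 min × 60 → 816 s
d = v × t = 3.19984 m/s × 816 s = 2611.07 m
2611.07 m ÷ (0.9144 m/yd) = 2855.5 yd

2860 yd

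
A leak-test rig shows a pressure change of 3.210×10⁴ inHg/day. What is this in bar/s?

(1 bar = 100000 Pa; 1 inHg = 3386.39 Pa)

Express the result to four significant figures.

3.210×10⁴ inHg/day × 3386.39 Pa/inHg ÷ 86400 s/day = 1258.14 Pa/s
1258.14 Pa/s ÷ 100000 Pa/bar = 0.0125814 bar/s

0.01258 bar/s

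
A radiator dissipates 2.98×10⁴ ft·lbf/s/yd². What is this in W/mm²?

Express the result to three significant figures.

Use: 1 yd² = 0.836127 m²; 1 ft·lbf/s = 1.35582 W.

0.0483 W/mm²

2.98×10⁴ ft·lbf/s/yd² × 1.35582 W/ft·lbf/s ÷ 0.836127 m²/yd² = 48322.1 W/m²
48322.1 W/m² × 10⁻⁶ m²/mm² = 0.0483221 W/mm²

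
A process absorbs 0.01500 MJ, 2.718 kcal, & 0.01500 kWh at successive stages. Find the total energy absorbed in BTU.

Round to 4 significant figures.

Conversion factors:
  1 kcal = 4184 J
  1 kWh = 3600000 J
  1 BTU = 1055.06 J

0.01500 MJ × 1000000 → 15000 J
2.718 kcal × 4184 → 11372.1 J
0.01500 kWh × 3600000 → 54000 J
Sum: 15000 + 11372.1 + 54000 = 80372.1 J
In BTU: 80372.1 / 1055.06 = 76.1778 BTU

76.18 BTU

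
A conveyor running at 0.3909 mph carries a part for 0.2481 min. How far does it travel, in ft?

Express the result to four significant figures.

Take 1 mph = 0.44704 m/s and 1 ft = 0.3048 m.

8.534 ft

0.3909 mph × 0.44704 → 0.174748 m/s
0.2481 min × 60 → 14.886 s
d = v × t = 0.174748 m/s × 14.886 s = 2.6013 m
2.6013 m ÷ (0.3048 m/ft) = 8.53445 ft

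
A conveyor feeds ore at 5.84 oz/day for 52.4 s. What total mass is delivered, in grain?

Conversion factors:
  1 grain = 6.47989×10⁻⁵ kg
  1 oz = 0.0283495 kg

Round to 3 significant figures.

5.84 oz/day → 1.91622×10⁻⁶ kg/s
m = ṁ × t = 1.91622×10⁻⁶ × 52.4 = 1.0041×10⁻⁴ kg
In grain: 1.0041×10⁻⁴ / 6.47989×10⁻⁵ = 1.54956 grain

1.55 grain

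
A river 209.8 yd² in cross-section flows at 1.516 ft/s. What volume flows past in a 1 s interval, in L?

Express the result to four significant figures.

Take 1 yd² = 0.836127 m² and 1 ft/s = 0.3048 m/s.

8.106×10⁴ L

1.516 ft/s × 0.3048 = 0.462077 m/s
209.8 yd² × 0.836127 = 175.419 m²
V = v × A × t = 0.462077 m/s × 175.419 m² × 1 s = 81.0571 m³
81.0571 m³ ÷ (0.001 m³/L) = 81057.1 L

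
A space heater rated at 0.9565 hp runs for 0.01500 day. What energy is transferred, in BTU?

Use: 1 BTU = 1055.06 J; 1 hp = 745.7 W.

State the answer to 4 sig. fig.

876.1 BTU

0.9565 hp × 745.7 → 713.262 W
0.01500 day × 86400 → 1296 s
E = P × t = 713.262 W × 1296 s = 924388 J
924388 J ÷ (1055.06 J/BTU) = 876.147 BTU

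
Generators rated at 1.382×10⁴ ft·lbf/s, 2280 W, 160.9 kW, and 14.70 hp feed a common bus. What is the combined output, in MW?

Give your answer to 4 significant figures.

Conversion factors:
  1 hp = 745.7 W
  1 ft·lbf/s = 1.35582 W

0.1929 MW

1.382×10⁴ ft·lbf/s × 1.35582 = 18737.4 W
2280 W (already W)
160.9 kW × 1000 = 160900 W
14.70 hp × 745.7 = 10961.8 W
Total: 18737.4 + 2280 + 160900 + 10961.8 = 192879 W
In MW: 192879 / 1000000 = 0.192879 MW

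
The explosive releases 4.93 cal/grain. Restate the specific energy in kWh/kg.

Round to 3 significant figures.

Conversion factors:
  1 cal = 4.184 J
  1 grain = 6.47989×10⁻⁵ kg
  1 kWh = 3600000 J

0.0884 kWh/kg

4.93 cal/grain × 4.184 J/cal ÷ 6.47989×10⁻⁵ kg/grain = 318325 J/kg
318325 J/kg ÷ 3600000 J/kWh = 0.0884236 kWh/kg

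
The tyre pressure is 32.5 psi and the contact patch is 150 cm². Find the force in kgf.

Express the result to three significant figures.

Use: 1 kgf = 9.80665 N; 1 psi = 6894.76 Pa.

32.5 psi × 6894.76 → 224080 Pa
150 cm² × 0.0001 → 0.015 m²
F = P × A = 224080 Pa × 0.015 m² = 3361.2 N
3361.2 N ÷ (9.80665 N/kgf) = 342.747 kgf

343 kgf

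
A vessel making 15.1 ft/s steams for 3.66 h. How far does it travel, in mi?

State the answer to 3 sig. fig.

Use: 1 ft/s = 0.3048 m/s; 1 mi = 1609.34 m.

37.7 mi

15.1 ft/s × 0.3048 = 4.60248 m/s
3.66 h × 3600 = 13176 s
d = v × t = 4.60248 m/s × 13176 s = 60642.3 m
60642.3 m ÷ (1609.34 m/mi) = 37.6815 mi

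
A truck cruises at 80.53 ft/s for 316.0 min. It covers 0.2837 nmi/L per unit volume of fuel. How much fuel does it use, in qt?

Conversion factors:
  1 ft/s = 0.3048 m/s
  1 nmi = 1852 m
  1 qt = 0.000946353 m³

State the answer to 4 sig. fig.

936.0 qt

80.53 ft/s → 24.5455 m/s
316.0 min → 18960 s
d = v × t = 24.5455 × 18960 = 465383 m
0.2837 nmi/L → 525412 m/m³
V = d / (distance per unit fuel) = 465383 / 525412 = 0.885749 m³
In qt: 0.885749 / 0.000946353 = 935.96 qt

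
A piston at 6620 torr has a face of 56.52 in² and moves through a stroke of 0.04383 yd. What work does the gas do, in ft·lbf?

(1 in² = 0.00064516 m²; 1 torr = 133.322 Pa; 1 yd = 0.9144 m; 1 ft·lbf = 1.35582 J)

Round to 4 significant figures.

951.3 ft·lbf

6620 torr → 882592 Pa
56.52 in² → 0.0364644 m²
F = P × A = 882592 × 0.0364644 = 32183.2 N
0.04383 yd → 0.0400782 m
W = F × d = 32183.2 × 0.0400782 = 1289.84 J
In ft·lbf: 1289.84 / 1.35582 = 951.336 ft·lbf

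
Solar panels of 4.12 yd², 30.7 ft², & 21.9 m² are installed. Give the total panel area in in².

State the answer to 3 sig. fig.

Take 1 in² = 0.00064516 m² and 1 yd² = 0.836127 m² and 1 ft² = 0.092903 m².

4.12 yd² × 0.836127 = 3.44484 m²
30.7 ft² × 0.092903 = 2.85212 m²
21.9 m² (already m²)
Sum: 3.44484 + 2.85212 + 21.9 = 28.197 m²
In in²: 28.197 / 0.00064516 = 43705.4 in²

4.37×10⁴ in²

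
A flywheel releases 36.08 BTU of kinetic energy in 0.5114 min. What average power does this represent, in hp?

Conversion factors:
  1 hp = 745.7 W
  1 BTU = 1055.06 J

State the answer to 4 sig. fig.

1.664 hp

36.08 BTU × 1055.06 = 38066.6 J
0.5114 min × 60 = 30.684 s
P = E / t = 38066.6 J / 30.684 s = 1240.6 W
1240.6 W ÷ (745.7 W/hp) = 1.66367 hp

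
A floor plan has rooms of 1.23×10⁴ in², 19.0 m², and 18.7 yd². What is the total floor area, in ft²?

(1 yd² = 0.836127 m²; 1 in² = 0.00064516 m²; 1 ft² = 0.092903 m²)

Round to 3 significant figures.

458 ft²

1.23×10⁴ in² × 0.00064516 → 7.93547 m²
19.0 m² (already m²)
18.7 yd² × 0.836127 → 15.6356 m²
Sum: 7.93547 + 19 + 15.6356 = 42.5711 m²
In ft²: 42.5711 / 0.092903 = 458.232 ft²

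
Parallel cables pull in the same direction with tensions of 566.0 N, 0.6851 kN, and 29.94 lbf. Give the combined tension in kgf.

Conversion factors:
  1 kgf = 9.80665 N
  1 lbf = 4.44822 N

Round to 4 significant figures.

566.0 N (already N)
0.6851 kN × 1000 → 685.1 N
29.94 lbf × 4.44822 → 133.18 N
Sum: 566 + 685.1 + 133.18 = 1384.28 N
In kgf: 1384.28 / 9.80665 = 141.157 kgf

141.2 kgf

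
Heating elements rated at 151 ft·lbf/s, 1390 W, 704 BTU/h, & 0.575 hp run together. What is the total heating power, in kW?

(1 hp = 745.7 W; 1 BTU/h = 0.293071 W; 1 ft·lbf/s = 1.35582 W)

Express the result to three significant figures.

2.23 kW

151 ft·lbf/s × 1.35582 → 204.729 W
1390 W (already W)
704 BTU/h × 0.293071 → 206.322 W
0.575 hp × 745.7 → 428.778 W
Total: 204.729 + 1390 + 206.322 + 428.778 = 2229.83 W
In kW: 2229.83 / 1000 = 2.22983 kW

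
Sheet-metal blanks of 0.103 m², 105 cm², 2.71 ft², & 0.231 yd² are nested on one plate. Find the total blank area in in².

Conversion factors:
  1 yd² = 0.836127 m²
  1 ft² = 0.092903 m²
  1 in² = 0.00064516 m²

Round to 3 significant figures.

866 in²

0.103 m² (already m²)
105 cm² × 0.0001 = 0.0105 m²
2.71 ft² × 0.092903 = 0.251767 m²
0.231 yd² × 0.836127 = 0.193145 m²
Total: 0.103 + 0.0105 + 0.251767 + 0.193145 = 0.558412 m²
In in²: 0.558412 / 0.00064516 = 865.54 in²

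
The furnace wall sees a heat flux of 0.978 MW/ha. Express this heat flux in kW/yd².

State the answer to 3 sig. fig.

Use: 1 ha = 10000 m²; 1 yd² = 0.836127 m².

0.0818 kW/yd²

0.978 MW/ha × 1000000 W/MW ÷ 10000 m²/ha = 97.8 W/m²
97.8 W/m² ÷ 1000 W/kW × 0.836127 m²/yd² = 0.0817732 kW/yd²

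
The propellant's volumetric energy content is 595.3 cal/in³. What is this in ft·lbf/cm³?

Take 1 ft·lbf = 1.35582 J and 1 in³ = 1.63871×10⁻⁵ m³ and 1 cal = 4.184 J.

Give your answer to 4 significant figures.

595.3 cal/in³ × 4.184 J/cal ÷ 1.63871×10⁻⁵ m³/in³ = 1.51994×10⁸ J/m³
1.51994×10⁸ J/m³ ÷ 1.35582 J/ft·lbf × 10⁻⁶ m³/cm³ = 112.105 ft·lbf/cm³

112.1 ft·lbf/cm³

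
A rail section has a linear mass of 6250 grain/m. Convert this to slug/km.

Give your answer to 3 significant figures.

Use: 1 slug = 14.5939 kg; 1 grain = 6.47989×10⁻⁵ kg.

6250 grain/m × 6.47989×10⁻⁵ kg/grain = 0.404993 kg/m
0.404993 kg/m ÷ 14.5939 kg/slug × 1000 m/km = 27.7508 slug/km

27.8 slug/km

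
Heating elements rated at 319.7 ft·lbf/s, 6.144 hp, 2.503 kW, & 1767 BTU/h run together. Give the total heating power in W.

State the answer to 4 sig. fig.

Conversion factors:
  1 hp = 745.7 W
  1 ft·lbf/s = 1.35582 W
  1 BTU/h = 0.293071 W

8036 W

319.7 ft·lbf/s × 1.35582 = 433.456 W
6.144 hp × 745.7 = 4581.58 W
2.503 kW × 1000 = 2503 W
1767 BTU/h × 0.293071 = 517.856 W
Total: 433.456 + 4581.58 + 2503 + 517.856 = 8035.89 W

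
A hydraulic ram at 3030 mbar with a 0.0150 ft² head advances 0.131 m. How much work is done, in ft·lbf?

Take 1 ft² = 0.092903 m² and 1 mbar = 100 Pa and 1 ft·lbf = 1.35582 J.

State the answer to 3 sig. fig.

40.8 ft·lbf

3030 mbar → 303000 Pa
0.0150 ft² → 0.00139354 m²
F = P × A = 303000 × 0.00139354 = 422.243 N
W = F × d = 422.243 × 0.131 = 55.3138 J
In ft·lbf: 55.3138 / 1.35582 = 40.7973 ft·lbf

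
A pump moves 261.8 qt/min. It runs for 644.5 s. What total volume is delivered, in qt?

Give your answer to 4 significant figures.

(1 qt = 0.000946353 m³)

261.8 qt/min → 0.00412925 m³/s
V = Q × t = 0.00412925 × 644.5 = 2.6613 m³
In qt: 2.6613 / 0.000946353 = 2812.16 qt

2812 qt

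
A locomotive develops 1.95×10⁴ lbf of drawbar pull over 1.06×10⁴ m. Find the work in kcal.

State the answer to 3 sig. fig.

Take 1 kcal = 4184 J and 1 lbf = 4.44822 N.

2.20×10⁵ kcal

1.95×10⁴ lbf × 4.44822 = 86740.3 N
W = F × d = 86740.3 N × 10600 m = 9.19447×10⁸ J
9.19447×10⁸ J ÷ (4184 J/kcal) = 219753 kcal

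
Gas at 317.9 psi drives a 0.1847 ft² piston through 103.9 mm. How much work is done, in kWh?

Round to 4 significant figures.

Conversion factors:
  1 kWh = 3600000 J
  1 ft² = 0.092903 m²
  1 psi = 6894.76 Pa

317.9 psi → 2.19184×10⁶ Pa
0.1847 ft² → 0.0171592 m²
F = P × A = 2.19184×10⁶ × 0.0171592 = 37610.2 N
103.9 mm → 0.1039 m
W = F × d = 37610.2 × 0.1039 = 3907.7 J
In kWh: 3907.7 / 3600000 = 0.00108547 kWh

0.001085 kWh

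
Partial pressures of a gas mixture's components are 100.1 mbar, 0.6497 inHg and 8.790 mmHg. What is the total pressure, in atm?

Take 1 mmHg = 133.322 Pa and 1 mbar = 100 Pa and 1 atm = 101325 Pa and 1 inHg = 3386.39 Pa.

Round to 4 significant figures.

100.1 mbar × 100 = 10010 Pa
0.6497 inHg × 3386.39 = 2200.14 Pa
8.790 mmHg × 133.322 = 1171.9 Pa
Total: 10010 + 2200.14 + 1171.9 = 13382 Pa
In atm: 13382 / 101325 = 0.13207 atm

0.1321 atm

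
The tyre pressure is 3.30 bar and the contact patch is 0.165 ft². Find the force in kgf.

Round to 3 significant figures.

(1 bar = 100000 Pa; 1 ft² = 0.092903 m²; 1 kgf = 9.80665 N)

516 kgf

3.30 bar × 100000 → 330000 Pa
0.165 ft² × 0.092903 → 0.015329 m²
F = P × A = 330000 Pa × 0.015329 m² = 5058.57 N
5058.57 N ÷ (9.80665 N/kgf) = 515.831 kgf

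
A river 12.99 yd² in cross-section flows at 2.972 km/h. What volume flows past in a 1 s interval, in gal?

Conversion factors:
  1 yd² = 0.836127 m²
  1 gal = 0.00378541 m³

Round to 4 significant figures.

2369 gal

2.972 km/h × (1/3.6) → 0.825556 m/s
12.99 yd² × 0.836127 → 10.8613 m²
V = v × A × t = 0.825556 m/s × 10.8613 m² × 1 s = 8.96661 m³
8.96661 m³ ÷ (0.00378541 m³/gal) = 2368.73 gal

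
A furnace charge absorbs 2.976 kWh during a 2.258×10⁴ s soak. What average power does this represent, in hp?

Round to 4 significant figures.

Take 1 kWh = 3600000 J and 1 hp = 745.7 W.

0.6363 hp

2.976 kWh × 3600000 → 1.07136×10⁷ J
P = E / t = 1.07136×10⁷ J / 22580 s = 474.473 W
474.473 W ÷ (745.7 W/hp) = 0.636279 hp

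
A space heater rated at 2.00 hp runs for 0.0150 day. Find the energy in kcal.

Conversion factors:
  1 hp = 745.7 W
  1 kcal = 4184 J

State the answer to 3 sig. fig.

2.00 hp × 745.7 → 1491.4 W
0.0150 day × 86400 → 1296 s
E = P × t = 1491.4 W × 1296 s = 1.93285×10⁶ J
1.93285×10⁶ J ÷ (4184 J/kcal) = 461.962 kcal

462 kcal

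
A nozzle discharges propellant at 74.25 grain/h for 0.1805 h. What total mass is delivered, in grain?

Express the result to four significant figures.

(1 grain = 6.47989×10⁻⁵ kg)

74.25 grain/h → 1.33648×10⁻⁶ kg/s
0.1805 h → 649.8 s
m = ṁ × t = 1.33648×10⁻⁶ × 649.8 = 8.68445×10⁻⁴ kg
In grain: 8.68445×10⁻⁴ / 6.47989×10⁻⁵ = 13.4022 grain

13.40 grain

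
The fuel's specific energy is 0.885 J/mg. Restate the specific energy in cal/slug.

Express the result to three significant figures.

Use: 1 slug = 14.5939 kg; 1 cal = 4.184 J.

0.885 J/mg ÷ 10⁻⁶ kg/mg = 885000 J/kg
885000 J/kg ÷ 4.184 J/cal × 14.5939 kg/slug = 3.0869×10⁶ cal/slug

3.09×10⁶ cal/slug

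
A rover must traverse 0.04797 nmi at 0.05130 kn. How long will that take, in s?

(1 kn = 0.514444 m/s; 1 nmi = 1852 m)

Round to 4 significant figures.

0.04797 nmi × 1852 = 88.8404 m
0.05130 kn × 0.514444 = 0.026391 m/s
t = d / v = 88.8404 m / 0.026391 m/s = 3366.31 s

3366 s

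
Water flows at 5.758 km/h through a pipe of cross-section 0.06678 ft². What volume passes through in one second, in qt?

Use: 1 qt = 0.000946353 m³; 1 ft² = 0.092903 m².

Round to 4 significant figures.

10.49 qt

5.758 km/h × (1/3.6) = 1.59944 m/s
0.06678 ft² × 0.092903 = 0.00620406 m²
V = v × A × t = 1.59944 m/s × 0.00620406 m² × 1 s = 0.00992302 m³
0.00992302 m³ ÷ (0.000946353 m³/qt) = 10.4855 qt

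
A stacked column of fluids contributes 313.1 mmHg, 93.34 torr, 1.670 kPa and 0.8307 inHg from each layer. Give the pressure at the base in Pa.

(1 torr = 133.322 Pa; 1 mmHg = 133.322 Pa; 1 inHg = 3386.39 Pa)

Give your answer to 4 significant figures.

313.1 mmHg × 133.322 → 41743.1 Pa
93.34 torr × 133.322 → 12444.3 Pa
1.670 kPa × 1000 → 1670 Pa
0.8307 inHg × 3386.39 → 2813.07 Pa
Sum: 41743.1 + 12444.3 + 1670 + 2813.07 = 58670.5 Pa

5.867×10⁴ Pa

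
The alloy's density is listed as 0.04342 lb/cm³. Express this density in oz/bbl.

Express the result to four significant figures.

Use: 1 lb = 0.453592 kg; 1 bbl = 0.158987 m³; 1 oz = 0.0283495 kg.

1.105×10⁵ oz/bbl

0.04342 lb/cm³ × 0.453592 kg/lb ÷ 10⁻⁶ m³/cm³ = 19695 kg/m³
19695 kg/m³ ÷ 0.0283495 kg/oz × 0.158987 m³/bbl = 110452 oz/bbl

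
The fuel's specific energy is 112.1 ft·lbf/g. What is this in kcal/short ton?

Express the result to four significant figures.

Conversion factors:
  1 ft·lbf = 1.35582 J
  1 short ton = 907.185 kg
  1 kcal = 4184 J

3.295×10⁴ kcal/short ton

112.1 ft·lbf/g × 1.35582 J/ft·lbf ÷ 0.001 kg/g = 151987 J/kg
151987 J/kg ÷ 4184 J/kcal × 907.185 kg/short ton = 32954.2 kcal/short ton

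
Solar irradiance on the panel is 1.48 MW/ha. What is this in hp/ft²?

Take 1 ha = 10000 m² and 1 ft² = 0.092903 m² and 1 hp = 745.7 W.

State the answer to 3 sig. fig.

1.48 MW/ha × 1000000 W/MW ÷ 10000 m²/ha = 148 W/m²
148 W/m² ÷ 745.7 W/hp × 0.092903 m²/ft² = 0.0184386 hp/ft²

0.0184 hp/ft²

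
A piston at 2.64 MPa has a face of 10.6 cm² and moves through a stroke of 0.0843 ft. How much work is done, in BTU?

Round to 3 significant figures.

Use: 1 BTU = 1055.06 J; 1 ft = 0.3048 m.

2.64 MPa → 2.64×10⁶ Pa
10.6 cm² → 0.00106 m²
F = P × A = 2.64×10⁶ × 0.00106 = 2798.4 N
0.0843 ft → 0.0256946 m
W = F × d = 2798.4 × 0.0256946 = 71.9038 J
In BTU: 71.9038 / 1055.06 = 0.0681514 BTU

0.0682 BTU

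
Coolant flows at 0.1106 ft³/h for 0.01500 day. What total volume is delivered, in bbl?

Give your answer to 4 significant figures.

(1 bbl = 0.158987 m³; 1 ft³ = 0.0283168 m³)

0.1106 ft³/h → 8.69955×10⁻⁷ m³/s
0.01500 day → 1296 s
V = Q × t = 8.69955×10⁻⁷ × 1296 = 0.00112746 m³
In bbl: 0.00112746 / 0.158987 = 0.00709152 bbl

0.007092 bbl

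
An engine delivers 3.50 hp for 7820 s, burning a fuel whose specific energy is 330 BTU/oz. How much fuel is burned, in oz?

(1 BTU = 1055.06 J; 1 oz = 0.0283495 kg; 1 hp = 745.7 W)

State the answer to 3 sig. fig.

58.6 oz

3.50 hp → 2609.95 W
E = P × t = 2609.95 × 7820 = 2.04098×10⁷ J
330 BTU/oz → 1.22813×10⁷ J/kg
m = E / e_s = 2.04098×10⁷ / 1.22813×10⁷ = 1.66186 kg
In oz: 1.66186 / 0.0283495 = 58.6204 oz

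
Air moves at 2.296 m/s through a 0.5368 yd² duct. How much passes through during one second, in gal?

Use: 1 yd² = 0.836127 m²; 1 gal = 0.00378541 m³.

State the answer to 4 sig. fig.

272.2 gal

0.5368 yd² × 0.836127 → 0.448833 m²
V = v × A × t = 2.296 m/s × 0.448833 m² × 1 s = 1.03052 m³
1.03052 m³ ÷ (0.00378541 m³/gal) = 272.235 gal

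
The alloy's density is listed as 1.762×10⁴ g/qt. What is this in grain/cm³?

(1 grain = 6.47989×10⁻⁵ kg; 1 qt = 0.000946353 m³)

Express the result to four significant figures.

1.762×10⁴ g/qt × 0.001 kg/g ÷ 0.000946353 m³/qt = 18618.8 kg/m³
18618.8 kg/m³ ÷ 6.47989×10⁻⁵ kg/grain × 10⁻⁶ m³/cm³ = 287.332 grain/cm³

287.3 grain/cm³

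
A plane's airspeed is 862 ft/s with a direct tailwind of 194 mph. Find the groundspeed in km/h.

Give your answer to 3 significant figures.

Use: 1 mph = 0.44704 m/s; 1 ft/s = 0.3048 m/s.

862 ft/s × 0.3048 = 262.738 m/s
194 mph × 0.44704 = 86.7258 m/s
Combined: 262.738 + 86.7258 = 349.464 m/s
In km/h: 349.464 / (1/3.6) = 1258.07 km/h

1260 km/h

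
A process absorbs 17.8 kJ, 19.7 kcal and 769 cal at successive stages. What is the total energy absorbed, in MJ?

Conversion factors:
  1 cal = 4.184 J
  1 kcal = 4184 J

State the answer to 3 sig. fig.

0.103 MJ

17.8 kJ × 1000 = 17800 J
19.7 kcal × 4184 = 82424.8 J
769 cal × 4.184 = 3217.5 J
Combined: 17800 + 82424.8 + 3217.5 = 103442 J
In MJ: 103442 / 1000000 = 0.103442 MJ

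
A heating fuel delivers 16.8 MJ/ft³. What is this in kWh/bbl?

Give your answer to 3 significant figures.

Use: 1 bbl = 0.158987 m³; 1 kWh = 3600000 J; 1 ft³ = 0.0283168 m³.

16.8 MJ/ft³ × 1000000 J/MJ ÷ 0.0283168 m³/ft³ = 5.93287×10⁸ J/m³
5.93287×10⁸ J/m³ ÷ 3600000 J/kWh × 0.158987 m³/bbl = 26.2014 kWh/bbl

26.2 kWh/bbl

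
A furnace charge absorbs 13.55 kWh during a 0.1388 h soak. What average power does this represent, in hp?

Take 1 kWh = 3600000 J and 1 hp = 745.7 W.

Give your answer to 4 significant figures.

13.55 kWh × 3600000 = 4.878×10⁷ J
0.1388 h × 3600 = 499.68 s
P = E / t = 4.878×10⁷ J / 499.68 s = 97622.5 W
97622.5 W ÷ (745.7 W/hp) = 130.914 hp

130.9 hp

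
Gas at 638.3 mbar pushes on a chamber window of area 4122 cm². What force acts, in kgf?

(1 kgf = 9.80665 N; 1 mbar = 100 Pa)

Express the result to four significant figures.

2683 kgf

638.3 mbar × 100 = 63830 Pa
4122 cm² × 0.0001 = 0.4122 m²
F = P × A = 63830 Pa × 0.4122 m² = 26310.7 N
26310.7 N ÷ (9.80665 N/kgf) = 2682.94 kgf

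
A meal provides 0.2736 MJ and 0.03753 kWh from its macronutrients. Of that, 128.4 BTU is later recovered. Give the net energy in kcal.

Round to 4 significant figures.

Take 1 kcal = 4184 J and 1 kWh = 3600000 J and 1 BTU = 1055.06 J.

0.2736 MJ × 1000000 → 273600 J
0.03753 kWh × 3600000 → 135108 J
128.4 BTU × 1055.06 → 135470 J
Result: 273600 + 135108 − 135470 = 273238 J
In kcal: 273238 / 4184 = 65.3054 kcal

65.31 kcal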